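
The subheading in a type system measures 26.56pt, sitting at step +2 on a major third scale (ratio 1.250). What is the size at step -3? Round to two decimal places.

8.70pt

Moving from step +2 to step -3 is 5 steps down, so divide by r⁵.
26.56 ÷ 1.250⁵ = 26.56 ÷ 3.05176 ≈ 8.703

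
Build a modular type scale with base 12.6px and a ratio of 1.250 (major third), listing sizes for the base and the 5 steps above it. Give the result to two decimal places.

Step 0: 12.6px
Step 1: 12.6 × 1.250 = 15.75
Step 2: 12.6 × 1.250² = 19.69
Step 3: 12.6 × 1.250³ = 24.61
Step 4: 12.6 × 1.250⁴ = 30.76
Step 5: 12.6 × 1.250⁵ = 38.45

12.60px, 15.75px, 19.69px, 24.61px, 30.76px, 38.45px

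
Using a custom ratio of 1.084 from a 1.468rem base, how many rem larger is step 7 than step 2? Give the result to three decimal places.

Step 2: 1.468 × 1.084² = 1.72498rem
Step 7: 1.468 × 1.084⁷ = 2.58185rem
Difference: 2.58185 − 1.72498 = 0.85687rem

0.857rem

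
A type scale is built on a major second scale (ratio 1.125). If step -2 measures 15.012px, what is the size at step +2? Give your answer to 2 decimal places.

15.012 × 1.125⁴ = 15.012 × 1.60181 ≈ 24.046

24.05px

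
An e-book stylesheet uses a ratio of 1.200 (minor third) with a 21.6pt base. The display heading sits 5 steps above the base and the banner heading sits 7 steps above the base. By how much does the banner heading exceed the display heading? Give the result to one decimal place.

Step 5: 21.6 × 1.200⁵ = 53.748pt
Step 7: 21.6 × 1.200⁷ = 77.397pt
Difference: 77.397 − 53.748 = 23.649pt

23.6pt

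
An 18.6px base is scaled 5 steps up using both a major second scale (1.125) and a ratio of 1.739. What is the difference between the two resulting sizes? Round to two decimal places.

Major second: 18.6 × 1.125⁵ = 33.5178px
At 1.739: 18.6 × 1.739⁵ = 295.8086px
Difference: 295.8086 − 33.5178 = 262.2908px

262.29px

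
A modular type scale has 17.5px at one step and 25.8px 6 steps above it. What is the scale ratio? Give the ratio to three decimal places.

The ratio satisfies 17.5 × r⁶ = 25.8, so r = (25.8 / 17.5)^(1/6).
r = 1.4743^(1/6) ≈ 1.0668

1.067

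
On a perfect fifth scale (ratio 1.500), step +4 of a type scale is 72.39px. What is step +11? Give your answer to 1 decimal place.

1236.9px

72.39 × 1.500⁷ = 72.39 × 17.08594 ≈ 1236.851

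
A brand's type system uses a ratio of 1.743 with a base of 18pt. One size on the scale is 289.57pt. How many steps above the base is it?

1.743ⁿ = 289.57 / 18 = 16.0872
n = ln(16.0872) / ln(1.743) = 2.7780 / 0.5556 ≈ 5.00

5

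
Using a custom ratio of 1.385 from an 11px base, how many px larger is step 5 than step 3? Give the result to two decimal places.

Step 3: 11.0 × 1.385³ = 29.2242px
Step 5: 11.0 × 1.385⁵ = 56.0585px
Difference: 56.0585 − 29.2242 = 26.8343px

26.83px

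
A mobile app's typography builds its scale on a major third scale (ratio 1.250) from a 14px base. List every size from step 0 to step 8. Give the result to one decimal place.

Step 0: 14px
Step 1: 14.0 × 1.250 = 17.5
Step 2: 14.0 × 1.250² = 21.9
Step 3: 14.0 × 1.250³ = 27.3
Step 4: 14.0 × 1.250⁴ = 34.2
Step 5: 14.0 × 1.250⁵ = 42.7
Step 6: 14.0 × 1.250⁶ = 53.4
Step 7: 14.0 × 1.250⁷ = 66.8
Step 8: 14.0 × 1.250⁸ = 83.4

14.0px, 17.5px, 21.9px, 27.3px, 34.2px, 42.7px, 53.4px, 66.8px, 83.4px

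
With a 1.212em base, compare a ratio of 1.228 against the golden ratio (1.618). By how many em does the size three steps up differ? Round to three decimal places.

2.889em

At 1.228: 1.212 × 1.228³ = 2.24439em
Golden ratio: 1.212 × 1.618³ = 5.13379em
Difference: 5.13379 − 2.24439 = 2.88940em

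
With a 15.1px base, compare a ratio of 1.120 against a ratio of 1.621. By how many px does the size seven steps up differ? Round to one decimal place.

At 1.120: 15.1 × 1.120⁷ = 33.381px
At 1.621: 15.1 × 1.621⁷ = 444.077px
Difference: 444.077 − 33.381 = 410.696px

410.7px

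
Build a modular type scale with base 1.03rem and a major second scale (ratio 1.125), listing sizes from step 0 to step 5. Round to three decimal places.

1.030rem, 1.159rem, 1.304rem, 1.467rem, 1.650rem, 1.856rem

Step 0: 1.03rem
Step 1: 1.03 × 1.125 = 1.159
Step 2: 1.03 × 1.125² = 1.304
Step 3: 1.03 × 1.125³ = 1.467
Step 4: 1.03 × 1.125⁴ = 1.650
Step 5: 1.03 × 1.125⁵ = 1.856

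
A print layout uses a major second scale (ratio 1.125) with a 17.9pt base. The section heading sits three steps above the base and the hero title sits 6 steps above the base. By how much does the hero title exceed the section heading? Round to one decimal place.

10.8pt

Step 3: 17.9 × 1.125³ = 25.487pt
Step 6: 17.9 × 1.125⁶ = 36.288pt
Difference: 36.288 − 25.487 = 10.801pt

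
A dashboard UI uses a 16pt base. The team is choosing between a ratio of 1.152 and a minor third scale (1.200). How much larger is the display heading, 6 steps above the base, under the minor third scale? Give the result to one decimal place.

10.4pt

At 1.152: 16.0 × 1.152⁶ = 37.397pt
Minor third: 16.0 × 1.200⁶ = 47.776pt
Difference: 47.776 − 37.397 = 10.379pt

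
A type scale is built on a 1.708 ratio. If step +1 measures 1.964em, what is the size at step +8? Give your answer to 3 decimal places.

83.283em

Moving from step +1 to step +8 is 7 steps up, so multiply by r⁷.
1.964 × 1.708⁷ = 1.964 × 42.40480 ≈ 83.283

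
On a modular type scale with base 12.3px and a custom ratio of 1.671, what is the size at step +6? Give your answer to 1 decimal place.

A modular type scale is a geometric sequence: sizeₙ = base × rⁿ.
12.3 × 1.671⁶ = 12.3 × 21.77001 ≈ 267.77

267.8px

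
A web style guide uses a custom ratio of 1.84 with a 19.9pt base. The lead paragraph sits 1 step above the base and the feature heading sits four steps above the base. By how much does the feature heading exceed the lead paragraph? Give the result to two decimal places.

191.48pt

Step 1: 19.9 × 1.84 = 36.6160pt
Step 4: 19.9 × 1.84⁴ = 228.0995pt
Difference: 228.0995 − 36.6160 = 191.4835pt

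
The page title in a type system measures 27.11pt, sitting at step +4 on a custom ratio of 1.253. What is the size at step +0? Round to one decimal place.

11.0pt

Moving from step +4 to step +0 is 4 steps down, so divide by r⁴.
27.11 ÷ 1.253⁴ = 27.11 ÷ 2.46493 ≈ 10.998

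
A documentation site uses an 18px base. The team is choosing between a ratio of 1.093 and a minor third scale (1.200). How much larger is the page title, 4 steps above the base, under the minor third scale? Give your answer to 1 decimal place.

At 1.093: 18.0 × 1.093⁴ = 25.689px
Minor third: 18.0 × 1.200⁴ = 37.325px
Difference: 37.325 − 25.689 = 11.636px

11.6px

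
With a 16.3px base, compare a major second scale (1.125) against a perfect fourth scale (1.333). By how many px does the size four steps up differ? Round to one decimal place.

Major second: 16.3 × 1.125⁴ = 26.109px
Perfect fourth: 16.3 × 1.333⁴ = 51.465px
Difference: 51.465 − 26.109 = 25.356px

25.4px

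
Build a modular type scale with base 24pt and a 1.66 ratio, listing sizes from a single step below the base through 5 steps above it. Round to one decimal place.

14.5pt, 24.0pt, 39.8pt, 66.1pt, 109.8pt, 182.2pt, 302.5pt

Step -1: 24.0 ÷ 1.66 = 14.5
Step 0: 24pt
Step 1: 24.0 × 1.66 = 39.8
Step 2: 24.0 × 1.66² = 66.1
Step 3: 24.0 × 1.66³ = 109.8
Step 4: 24.0 × 1.66⁴ = 182.2
Step 5: 24.0 × 1.66⁵ = 302.5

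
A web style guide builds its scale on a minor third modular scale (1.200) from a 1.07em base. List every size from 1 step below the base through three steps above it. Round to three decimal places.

0.892em, 1.070em, 1.284em, 1.541em, 1.849em

Step -1: 1.07 ÷ 1.200 = 0.892
Step 0: 1.07em
Step 1: 1.07 × 1.200 = 1.284
Step 2: 1.07 × 1.200² = 1.541
Step 3: 1.07 × 1.200³ = 1.849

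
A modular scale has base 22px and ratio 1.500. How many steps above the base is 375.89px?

7

1.500ⁿ = 375.89 / 22 = 17.0859
n = ln(17.0859) / ln(1.500) = 2.8383 / 0.4055 ≈ 7.00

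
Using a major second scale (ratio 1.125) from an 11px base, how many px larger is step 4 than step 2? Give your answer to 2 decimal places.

Step 2: 11.0 × 1.125² = 13.9219px
Step 4: 11.0 × 1.125⁴ = 17.6199px
Difference: 17.6199 − 13.9219 = 3.6980px

3.70px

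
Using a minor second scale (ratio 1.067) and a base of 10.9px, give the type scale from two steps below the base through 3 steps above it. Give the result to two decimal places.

Step -2: 10.9 ÷ 1.067² = 9.57
Step -1: 10.9 ÷ 1.067 = 10.22
Step 0: 10.9px
Step 1: 10.9 × 1.067 = 11.63
Step 2: 10.9 × 1.067² = 12.41
Step 3: 10.9 × 1.067³ = 13.24

9.57px, 10.22px, 10.90px, 11.63px, 12.41px, 13.24px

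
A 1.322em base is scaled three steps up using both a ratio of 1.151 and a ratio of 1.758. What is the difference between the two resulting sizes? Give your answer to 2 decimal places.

At 1.151: 1.322 × 1.151³ = 2.0158em
At 1.758: 1.322 × 1.758³ = 7.1827em
Difference: 7.1827 − 2.0158 = 5.1669em

5.17em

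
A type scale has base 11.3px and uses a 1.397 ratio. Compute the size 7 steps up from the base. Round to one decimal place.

117.3px

11.3 × 1.397⁷ = 11.3 × 10.38424 ≈ 117.34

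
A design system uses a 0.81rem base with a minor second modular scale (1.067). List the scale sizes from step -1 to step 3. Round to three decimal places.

0.759rem, 0.810rem, 0.864rem, 0.922rem, 0.984rem

Step -1: 0.81 ÷ 1.067 = 0.759
Step 0: 0.81rem
Step 1: 0.81 × 1.067 = 0.864
Step 2: 0.81 × 1.067² = 0.922
Step 3: 0.81 × 1.067³ = 0.984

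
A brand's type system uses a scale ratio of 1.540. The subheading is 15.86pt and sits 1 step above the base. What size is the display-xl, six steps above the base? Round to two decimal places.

The gap is 6 − (1) = 5 steps, so the factor is 1.540^5.
15.86 × 1.540⁵ = 15.86 × 8.66171 ≈ 137.375

137.37pt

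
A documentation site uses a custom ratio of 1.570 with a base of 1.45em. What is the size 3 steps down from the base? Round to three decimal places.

Every step multiplies by the scale ratio.
1.45 ÷ 1.570³ = 1.45 ÷ 3.86989 ≈ 0.375

0.375em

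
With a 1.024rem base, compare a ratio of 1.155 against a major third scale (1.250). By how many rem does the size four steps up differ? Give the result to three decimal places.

At 1.155: 1.024 × 1.155⁴ = 1.82233rem
Major third: 1.024 × 1.250⁴ = 2.50000rem
Difference: 2.50000 − 1.82233 = 0.67767rem

0.678rem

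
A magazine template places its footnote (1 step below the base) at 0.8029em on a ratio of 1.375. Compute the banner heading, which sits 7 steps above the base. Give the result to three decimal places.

Moving from step -1 to step +7 is 8 steps up, so multiply by r⁸.
0.8029 × 1.375⁸ = 0.8029 × 12.77678 ≈ 10.258

10.258em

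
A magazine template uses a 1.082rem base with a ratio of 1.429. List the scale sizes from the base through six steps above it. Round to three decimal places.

Step 0: 1.082rem
Step 1: 1.082 × 1.429 = 1.546
Step 2: 1.082 × 1.429² = 2.209
Step 3: 1.082 × 1.429³ = 3.157
Step 4: 1.082 × 1.429⁴ = 4.512
Step 5: 1.082 × 1.429⁵ = 6.447
Step 6: 1.082 × 1.429⁶ = 9.213

1.082rem, 1.546rem, 2.209rem, 3.157rem, 4.512rem, 6.447rem, 9.213rem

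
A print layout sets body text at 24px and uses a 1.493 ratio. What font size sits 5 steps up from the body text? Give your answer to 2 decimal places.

178.04px

Each step on a modular scale multiplies by the ratio, so the size n steps from the base is base × ratioⁿ.
24.0 × 1.493⁵ = 24.0 × 7.41821 ≈ 178.04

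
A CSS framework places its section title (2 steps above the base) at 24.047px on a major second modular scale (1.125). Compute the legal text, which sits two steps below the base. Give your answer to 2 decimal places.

15.01px

The gap is -2 − (2) = -4 steps, so the factor is 1.125^-4.
24.047 ÷ 1.125⁴ = 24.047 ÷ 1.60181 ≈ 15.012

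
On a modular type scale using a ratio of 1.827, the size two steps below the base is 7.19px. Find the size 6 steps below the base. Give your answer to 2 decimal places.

0.65px

The gap is -6 − (-2) = -4 steps, so the factor is 1.827^-4.
7.19 ÷ 1.827⁴ = 7.19 ÷ 11.14177 ≈ 0.645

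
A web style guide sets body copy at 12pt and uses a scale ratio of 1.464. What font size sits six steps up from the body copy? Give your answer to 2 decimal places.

118.15pt

A modular type scale is a geometric sequence: sizeₙ = base × rⁿ.
12.0 × 1.464⁶ = 12.0 × 9.84570 ≈ 118.15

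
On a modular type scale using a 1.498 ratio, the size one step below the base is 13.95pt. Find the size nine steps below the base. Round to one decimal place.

The gap is -9 − (-1) = -8 steps, so the factor is 1.498^-8.
13.95 ÷ 1.498⁸ = 13.95 ÷ 25.35680 ≈ 0.550

0.6pt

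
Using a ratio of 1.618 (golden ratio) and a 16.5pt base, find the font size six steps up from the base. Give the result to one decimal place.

16.5 × 1.618⁶ = 16.5 × 17.94201 ≈ 296.04

296.0pt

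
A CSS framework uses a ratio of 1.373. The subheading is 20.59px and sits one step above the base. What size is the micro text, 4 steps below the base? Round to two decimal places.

20.59 ÷ 1.373⁵ = 20.59 ÷ 4.87925 ≈ 4.220

4.22px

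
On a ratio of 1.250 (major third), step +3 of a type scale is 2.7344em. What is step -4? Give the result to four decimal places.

2.7344 ÷ 1.250⁷ = 2.7344 ÷ 4.76837 ≈ 0.5734

0.5734em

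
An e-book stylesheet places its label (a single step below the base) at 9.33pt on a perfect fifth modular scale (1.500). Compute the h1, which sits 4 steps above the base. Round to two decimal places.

9.33 × 1.500⁵ = 9.33 × 7.59375 ≈ 70.850

70.85pt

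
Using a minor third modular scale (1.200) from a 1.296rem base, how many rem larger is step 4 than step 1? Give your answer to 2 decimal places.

1.13rem

Step 1: 1.296 × 1.200 = 1.5552rem
Step 4: 1.296 × 1.200⁴ = 2.6874rem
Difference: 2.6874 − 1.5552 = 1.1322rem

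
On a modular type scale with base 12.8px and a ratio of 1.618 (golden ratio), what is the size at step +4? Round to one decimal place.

87.7px

Each step on a modular scale multiplies by the ratio, so the size n steps from the base is base × ratioⁿ.
12.8 × 1.618⁴ = 12.8 × 6.85353 ≈ 87.73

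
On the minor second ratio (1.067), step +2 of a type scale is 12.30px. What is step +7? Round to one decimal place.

17.0px

12.30 × 1.067⁵ = 12.30 × 1.38300 ≈ 17.011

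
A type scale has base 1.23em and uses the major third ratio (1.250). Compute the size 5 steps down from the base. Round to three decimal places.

0.403em

A modular type scale is a geometric sequence: sizeₙ = base × rⁿ.
1.23 ÷ 1.250⁵ = 1.23 ÷ 3.05176 ≈ 0.403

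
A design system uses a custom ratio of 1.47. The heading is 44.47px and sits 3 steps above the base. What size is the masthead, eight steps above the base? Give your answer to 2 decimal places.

305.25px

Moving from step +3 to step +8 is 5 steps up, so multiply by r⁵.
44.47 × 1.47⁵ = 44.47 × 6.86415 ≈ 305.249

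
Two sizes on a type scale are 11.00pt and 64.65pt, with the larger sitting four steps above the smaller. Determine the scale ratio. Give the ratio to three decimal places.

r⁴ = 64.65 / 11.00, so r = (64.65/11.00)^(1/4).
r = 5.8773^(1/4) ≈ 1.5570

1.557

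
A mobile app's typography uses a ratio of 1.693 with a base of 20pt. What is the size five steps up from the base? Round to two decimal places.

Every step multiplies by the scale ratio.
20.0 × 1.693⁵ = 20.0 × 13.90864 ≈ 278.17

278.17pt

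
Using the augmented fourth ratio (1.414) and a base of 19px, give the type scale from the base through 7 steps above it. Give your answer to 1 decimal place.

19.0px, 26.9px, 38.0px, 53.7px, 76.0px, 107.4px, 151.9px, 214.7px

Step 0: 19px
Step 1: 19.0 × 1.414 = 26.9
Step 2: 19.0 × 1.414² = 38.0
Step 3: 19.0 × 1.414³ = 53.7
Step 4: 19.0 × 1.414⁴ = 76.0
Step 5: 19.0 × 1.414⁵ = 107.4
Step 6: 19.0 × 1.414⁶ = 151.9
Step 7: 19.0 × 1.414⁷ = 214.7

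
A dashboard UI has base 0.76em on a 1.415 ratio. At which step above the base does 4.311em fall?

5

1.415ⁿ = 4.311 / 0.76 = 5.6724
n = ln(5.6724) / ln(1.415) = 1.7356 / 0.3471 ≈ 5.00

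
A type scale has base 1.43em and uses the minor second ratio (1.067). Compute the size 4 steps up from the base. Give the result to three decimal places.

Each step on a modular scale multiplies by the ratio, so the size n steps from the base is base × ratioⁿ.
1.43 × 1.067⁴ = 1.43 × 1.29616 ≈ 1.854

1.854em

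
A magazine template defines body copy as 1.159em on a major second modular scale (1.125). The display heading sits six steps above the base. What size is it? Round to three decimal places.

A modular type scale is a geometric sequence: sizeₙ = base × rⁿ.
1.159 × 1.125⁶ = 1.159 × 2.02729 ≈ 2.350

2.350em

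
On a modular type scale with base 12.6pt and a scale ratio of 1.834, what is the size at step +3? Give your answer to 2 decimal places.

A modular type scale is a geometric sequence: sizeₙ = base × rⁿ.
12.6 × 1.834³ = 12.6 × 6.16876 ≈ 77.73

77.73pt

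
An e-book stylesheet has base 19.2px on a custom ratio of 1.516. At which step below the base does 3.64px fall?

4

1.516ⁿ = 19.2 / 3.64 = 5.2747
n = ln(5.2747) / ln(1.516) = 1.6629 / 0.4161 ≈ 4.00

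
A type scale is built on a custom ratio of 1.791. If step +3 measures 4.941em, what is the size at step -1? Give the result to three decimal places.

0.480em

The gap is -1 − (3) = -4 steps, so the factor is 1.791^-4.
4.941 ÷ 1.791⁴ = 4.941 ÷ 10.28922 ≈ 0.480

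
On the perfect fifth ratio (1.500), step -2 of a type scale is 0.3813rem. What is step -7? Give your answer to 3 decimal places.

0.050rem

Moving from step -2 to step -7 is 5 steps down, so divide by r⁵.
0.3813 ÷ 1.500⁵ = 0.3813 ÷ 7.59375 ≈ 0.050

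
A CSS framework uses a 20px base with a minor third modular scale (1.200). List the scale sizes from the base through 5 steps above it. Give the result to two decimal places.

Step 0: 20px
Step 1: 20.0 × 1.200 = 24.00
Step 2: 20.0 × 1.200² = 28.80
Step 3: 20.0 × 1.200³ = 34.56
Step 4: 20.0 × 1.200⁴ = 41.47
Step 5: 20.0 × 1.200⁵ = 49.77

20.00px, 24.00px, 28.80px, 34.56px, 41.47px, 49.77px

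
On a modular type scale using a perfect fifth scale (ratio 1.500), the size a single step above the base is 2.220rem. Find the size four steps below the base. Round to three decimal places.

0.292rem

The gap is -4 − (1) = -5 steps, so the factor is 1.500^-5.
2.220 ÷ 1.500⁵ = 2.220 ÷ 7.59375 ≈ 0.292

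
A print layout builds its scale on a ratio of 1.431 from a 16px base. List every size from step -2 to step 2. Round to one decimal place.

Step -2: 16.0 ÷ 1.431² = 7.8
Step -1: 16.0 ÷ 1.431 = 11.2
Step 0: 16px
Step 1: 16.0 × 1.431 = 22.9
Step 2: 16.0 × 1.431² = 32.8

7.8px, 11.2px, 16.0px, 22.9px, 32.8px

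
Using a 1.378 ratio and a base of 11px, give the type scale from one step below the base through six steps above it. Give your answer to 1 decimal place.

8.0px, 11.0px, 15.2px, 20.9px, 28.8px, 39.7px, 54.7px, 75.3px

Step -1: 11.0 ÷ 1.378 = 8.0
Step 0: 11px
Step 1: 11.0 × 1.378 = 15.2
Step 2: 11.0 × 1.378² = 20.9
Step 3: 11.0 × 1.378³ = 28.8
Step 4: 11.0 × 1.378⁴ = 39.7
Step 5: 11.0 × 1.378⁵ = 54.7
Step 6: 11.0 × 1.378⁶ = 75.3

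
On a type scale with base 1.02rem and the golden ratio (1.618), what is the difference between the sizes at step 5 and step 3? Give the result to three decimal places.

Step 3: 1.02 × 1.618³ = 4.32052rem
Step 5: 1.02 × 1.618⁵ = 11.31079rem
Difference: 11.31079 − 4.32052 = 6.99027rem

6.990rem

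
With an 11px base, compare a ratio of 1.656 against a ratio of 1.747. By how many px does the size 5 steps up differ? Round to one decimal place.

At 1.656: 11.0 × 1.656⁵ = 136.992px
At 1.747: 11.0 × 1.747⁵ = 179.002px
Difference: 179.002 − 136.992 = 42.010px

42.0px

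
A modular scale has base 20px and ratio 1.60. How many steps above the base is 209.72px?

5

1.60ⁿ = 209.72 / 20 = 10.4860
n = ln(10.4860) / ln(1.60) = 2.3500 / 0.4700 ≈ 5.00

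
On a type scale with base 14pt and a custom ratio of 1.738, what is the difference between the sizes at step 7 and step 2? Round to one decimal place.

Step 2: 14.0 × 1.738² = 42.289pt
Step 7: 14.0 × 1.738⁷ = 670.620pt
Difference: 670.620 − 42.289 = 628.331pt

628.3pt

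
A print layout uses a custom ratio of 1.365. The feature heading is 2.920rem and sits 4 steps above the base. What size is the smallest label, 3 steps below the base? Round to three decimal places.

2.920 ÷ 1.365⁷ = 2.920 ÷ 8.82935 ≈ 0.331

0.331rem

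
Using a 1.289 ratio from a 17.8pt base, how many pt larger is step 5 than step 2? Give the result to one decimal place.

33.8pt

Step 2: 17.8 × 1.289² = 29.575pt
Step 5: 17.8 × 1.289⁵ = 63.341pt
Difference: 63.341 − 29.575 = 33.766pt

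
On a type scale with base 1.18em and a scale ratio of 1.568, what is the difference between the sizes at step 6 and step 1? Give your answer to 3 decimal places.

15.687em

Step 1: 1.18 × 1.568 = 1.85024em
Step 6: 1.18 × 1.568⁶ = 17.53712em
Difference: 17.53712 − 1.85024 = 15.68688em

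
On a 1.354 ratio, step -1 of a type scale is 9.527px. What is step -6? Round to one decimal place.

The gap is -6 − (-1) = -5 steps, so the factor is 1.354^-5.
9.527 ÷ 1.354⁵ = 9.527 ÷ 4.55086 ≈ 2.093

2.1px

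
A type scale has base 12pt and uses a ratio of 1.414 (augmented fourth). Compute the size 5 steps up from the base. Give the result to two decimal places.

67.83pt

Every step multiplies by the scale ratio.
12.0 × 1.414⁵ = 12.0 × 5.65258 ≈ 67.83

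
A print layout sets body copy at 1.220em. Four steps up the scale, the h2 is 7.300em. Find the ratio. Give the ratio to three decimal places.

r⁴ = 7.300 / 1.220, so r = (7.300/1.220)^(1/4).
r = 5.9836^(1/4) ≈ 1.5640

1.564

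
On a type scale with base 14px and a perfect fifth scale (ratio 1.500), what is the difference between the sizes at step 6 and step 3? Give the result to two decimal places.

Step 3: 14.0 × 1.500³ = 47.2500px
Step 6: 14.0 × 1.500⁶ = 159.4688px
Difference: 159.4688 − 47.2500 = 112.2188px

112.22px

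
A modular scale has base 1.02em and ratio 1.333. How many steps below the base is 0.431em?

3

1.333ⁿ = 1.02 / 0.431 = 2.3666
n = ln(2.3666) / ln(1.333) = 0.8614 / 0.2874 ≈ 3.00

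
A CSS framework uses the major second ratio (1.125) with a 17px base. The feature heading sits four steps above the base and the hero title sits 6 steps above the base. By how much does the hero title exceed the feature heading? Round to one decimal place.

Step 4: 17.0 × 1.125⁴ = 27.231px
Step 6: 17.0 × 1.125⁶ = 34.464px
Difference: 34.464 − 27.231 = 7.233px

7.2px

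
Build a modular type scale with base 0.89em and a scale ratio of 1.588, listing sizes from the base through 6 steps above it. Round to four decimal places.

0.8900em, 1.4133em, 2.2444em, 3.5640em, 5.6597em, 8.9876em, 14.2723em

Step 0: 0.89em
Step 1: 0.89 × 1.588 = 1.4133
Step 2: 0.89 × 1.588² = 2.2444
Step 3: 0.89 × 1.588³ = 3.5640
Step 4: 0.89 × 1.588⁴ = 5.6597
Step 5: 0.89 × 1.588⁵ = 8.9876
Step 6: 0.89 × 1.588⁶ = 14.2723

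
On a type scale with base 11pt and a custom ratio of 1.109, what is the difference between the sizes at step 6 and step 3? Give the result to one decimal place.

5.5pt

Step 3: 11.0 × 1.109³ = 15.003pt
Step 6: 11.0 × 1.109⁶ = 20.464pt
Difference: 20.464 − 15.003 = 5.461pt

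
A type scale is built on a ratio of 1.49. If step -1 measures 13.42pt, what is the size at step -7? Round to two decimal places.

13.42 ÷ 1.49⁶ = 13.42 ÷ 10.94253 ≈ 1.226

1.23pt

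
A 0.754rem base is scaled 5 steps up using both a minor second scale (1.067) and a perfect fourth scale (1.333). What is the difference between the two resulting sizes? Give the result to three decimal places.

Minor second: 0.754 × 1.067⁵ = 1.04278rem
Perfect fourth: 0.754 × 1.333⁵ = 3.17338rem
Difference: 3.17338 − 1.04278 = 2.13060rem

2.131rem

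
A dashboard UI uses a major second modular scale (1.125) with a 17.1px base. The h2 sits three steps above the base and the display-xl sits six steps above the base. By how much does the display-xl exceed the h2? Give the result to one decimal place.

10.3px

Step 3: 17.1 × 1.125³ = 24.347px
Step 6: 17.1 × 1.125⁶ = 34.667px
Difference: 34.667 − 24.347 = 10.320px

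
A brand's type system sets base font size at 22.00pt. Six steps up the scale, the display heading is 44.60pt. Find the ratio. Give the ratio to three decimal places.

The ratio satisfies 22.00 × r⁶ = 44.60, so r = (44.60 / 22.00)^(1/6).
r = 2.0273^(1/6) ≈ 1.1250

1.125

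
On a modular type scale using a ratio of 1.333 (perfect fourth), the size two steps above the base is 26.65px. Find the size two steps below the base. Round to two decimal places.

26.65 ÷ 1.333⁴ = 26.65 ÷ 3.15733 ≈ 8.441

8.44px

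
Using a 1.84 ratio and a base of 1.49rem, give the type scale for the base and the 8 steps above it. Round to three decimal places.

Step 0: 1.49rem
Step 1: 1.49 × 1.84 = 2.742
Step 2: 1.49 × 1.84² = 5.045
Step 3: 1.49 × 1.84³ = 9.282
Step 4: 1.49 × 1.84⁴ = 17.079
Step 5: 1.49 × 1.84⁵ = 31.425
Step 6: 1.49 × 1.84⁶ = 57.822
Step 7: 1.49 × 1.84⁷ = 106.393
Step 8: 1.49 × 1.84⁸ = 195.762

1.490rem, 2.742rem, 5.045rem, 9.282rem, 17.079rem, 31.425rem, 57.822rem, 106.393rem, 195.762rem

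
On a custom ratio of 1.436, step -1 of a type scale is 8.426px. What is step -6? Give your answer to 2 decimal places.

1.38px

Moving from step -1 to step -6 is 5 steps down, so divide by r⁵.
8.426 ÷ 1.436⁵ = 8.426 ÷ 6.10622 ≈ 1.380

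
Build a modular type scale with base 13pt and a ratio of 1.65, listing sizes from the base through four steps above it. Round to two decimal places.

Step 0: 13pt
Step 1: 13.0 × 1.65 = 21.45
Step 2: 13.0 × 1.65² = 35.39
Step 3: 13.0 × 1.65³ = 58.40
Step 4: 13.0 × 1.65⁴ = 96.36

13.00pt, 21.45pt, 35.39pt, 58.40pt, 96.36pt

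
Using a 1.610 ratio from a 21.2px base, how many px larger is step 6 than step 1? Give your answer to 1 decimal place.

Step 1: 21.2 × 1.610 = 34.132px
Step 6: 21.2 × 1.610⁶ = 369.225px
Difference: 369.225 − 34.132 = 335.093px

335.1px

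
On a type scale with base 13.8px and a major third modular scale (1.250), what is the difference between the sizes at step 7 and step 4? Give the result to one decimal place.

Step 4: 13.8 × 1.250⁴ = 33.691px
Step 7: 13.8 × 1.250⁷ = 65.804px
Difference: 65.804 − 33.691 = 32.113px

32.1px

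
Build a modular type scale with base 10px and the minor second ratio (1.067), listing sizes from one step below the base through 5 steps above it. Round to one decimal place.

Step -1: 10.0 ÷ 1.067 = 9.4
Step 0: 10px
Step 1: 10.0 × 1.067 = 10.7
Step 2: 10.0 × 1.067² = 11.4
Step 3: 10.0 × 1.067³ = 12.1
Step 4: 10.0 × 1.067⁴ = 13.0
Step 5: 10.0 × 1.067⁵ = 13.8

9.4px, 10.0px, 10.7px, 11.4px, 12.1px, 13.0px, 13.8px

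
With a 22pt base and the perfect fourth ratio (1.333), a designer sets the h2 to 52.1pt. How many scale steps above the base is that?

1.333ⁿ = 52.1 / 22 = 2.3682
n = ln(2.3682) / ln(1.333) = 0.8621 / 0.2874 ≈ 3.00

3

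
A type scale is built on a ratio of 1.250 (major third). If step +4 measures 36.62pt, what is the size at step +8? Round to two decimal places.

89.40pt

Moving from step +4 to step +8 is 4 steps up, so multiply by r⁴.
36.62 × 1.250⁴ = 36.62 × 2.44141 ≈ 89.404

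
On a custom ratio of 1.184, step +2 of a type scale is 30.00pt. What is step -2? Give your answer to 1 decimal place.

15.3pt

30.00 ÷ 1.184⁴ = 30.00 ÷ 1.96520 ≈ 15.266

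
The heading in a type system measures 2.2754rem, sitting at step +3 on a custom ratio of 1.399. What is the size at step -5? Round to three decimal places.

0.155rem

Moving from step +3 to step -5 is 8 steps down, so divide by r⁸.
2.2754 ÷ 1.399⁸ = 2.2754 ÷ 14.67377 ≈ 0.155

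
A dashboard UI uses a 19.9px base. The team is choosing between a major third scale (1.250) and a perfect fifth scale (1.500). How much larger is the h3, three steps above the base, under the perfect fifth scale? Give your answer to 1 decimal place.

Major third: 19.9 × 1.250³ = 38.867px
Perfect fifth: 19.9 × 1.500³ = 67.162px
Difference: 67.162 − 38.867 = 28.295px

28.3px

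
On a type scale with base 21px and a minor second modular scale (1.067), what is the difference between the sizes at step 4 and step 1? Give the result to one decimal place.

Step 1: 21.0 × 1.067 = 22.407px
Step 4: 21.0 × 1.067⁴ = 27.219px
Difference: 27.219 − 22.407 = 4.812px

4.8px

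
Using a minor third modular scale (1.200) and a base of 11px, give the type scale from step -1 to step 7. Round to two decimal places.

Step -1: 11.0 ÷ 1.200 = 9.17
Step 0: 11px
Step 1: 11.0 × 1.200 = 13.20
Step 2: 11.0 × 1.200² = 15.84
Step 3: 11.0 × 1.200³ = 19.01
Step 4: 11.0 × 1.200⁴ = 22.81
Step 5: 11.0 × 1.200⁵ = 27.37
Step 6: 11.0 × 1.200⁶ = 32.85
Step 7: 11.0 × 1.200⁷ = 39.41

9.17px, 11.00px, 13.20px, 15.84px, 19.01px, 22.81px, 27.37px, 32.85px, 39.41px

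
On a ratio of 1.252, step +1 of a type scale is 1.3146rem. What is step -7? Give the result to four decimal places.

Moving from step +1 to step -7 is 8 steps down, so divide by r⁸.
1.3146 ÷ 1.252⁸ = 1.3146 ÷ 6.03719 ≈ 0.2178

0.2178rem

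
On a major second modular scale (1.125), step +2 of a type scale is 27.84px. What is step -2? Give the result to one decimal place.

Moving from step +2 to step -2 is 4 steps down, so divide by r⁴.
27.84 ÷ 1.125⁴ = 27.84 ÷ 1.60181 ≈ 17.380

17.4px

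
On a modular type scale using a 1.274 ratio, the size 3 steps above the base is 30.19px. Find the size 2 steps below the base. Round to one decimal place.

9.0px

30.19 ÷ 1.274⁵ = 30.19 ÷ 3.35619 ≈ 8.995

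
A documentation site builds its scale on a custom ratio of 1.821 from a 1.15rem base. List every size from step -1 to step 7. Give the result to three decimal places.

0.632rem, 1.150rem, 2.094rem, 3.813rem, 6.944rem, 12.646rem, 23.028rem, 41.933rem, 76.360rem

Step -1: 1.15 ÷ 1.821 = 0.632
Step 0: 1.15rem
Step 1: 1.15 × 1.821 = 2.094
Step 2: 1.15 × 1.821² = 3.813
Step 3: 1.15 × 1.821³ = 6.944
Step 4: 1.15 × 1.821⁴ = 12.646
Step 5: 1.15 × 1.821⁵ = 23.028
Step 6: 1.15 × 1.821⁶ = 41.933
Step 7: 1.15 × 1.821⁷ = 76.360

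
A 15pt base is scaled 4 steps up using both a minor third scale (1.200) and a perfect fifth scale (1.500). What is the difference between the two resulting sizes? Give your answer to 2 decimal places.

44.83pt

Minor third: 15.0 × 1.200⁴ = 31.1040pt
Perfect fifth: 15.0 × 1.500⁴ = 75.9375pt
Difference: 75.9375 − 31.1040 = 44.8335pt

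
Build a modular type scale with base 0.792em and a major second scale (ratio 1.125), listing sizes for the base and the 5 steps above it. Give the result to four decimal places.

0.7920em, 0.8910em, 1.0024em, 1.1277em, 1.2686em, 1.4272em

Step 0: 0.792em
Step 1: 0.792 × 1.125 = 0.8910
Step 2: 0.792 × 1.125² = 1.0024
Step 3: 0.792 × 1.125³ = 1.1277
Step 4: 0.792 × 1.125⁴ = 1.2686
Step 5: 0.792 × 1.125⁵ = 1.4272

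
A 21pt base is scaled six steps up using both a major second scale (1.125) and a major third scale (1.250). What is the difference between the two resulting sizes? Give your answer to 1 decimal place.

Major second: 21.0 × 1.125⁶ = 42.573pt
Major third: 21.0 × 1.250⁶ = 80.109pt
Difference: 80.109 − 42.573 = 37.536pt

37.5pt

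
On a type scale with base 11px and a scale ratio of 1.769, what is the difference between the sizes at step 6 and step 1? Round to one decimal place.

317.6px

Step 1: 11.0 × 1.769 = 19.459px
Step 6: 11.0 × 1.769⁶ = 337.101px
Difference: 337.101 − 19.459 = 317.642px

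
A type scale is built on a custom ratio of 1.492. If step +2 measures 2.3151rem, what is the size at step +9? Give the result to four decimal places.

38.1023rem

The gap is 9 − (2) = 7 steps, so the factor is 1.492^7.
2.3151 × 1.492⁷ = 2.3151 × 16.45818 ≈ 38.1023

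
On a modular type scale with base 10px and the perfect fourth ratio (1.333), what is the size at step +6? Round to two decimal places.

56.10px

10.0 × 1.333⁶ = 10.0 × 5.61023 ≈ 56.10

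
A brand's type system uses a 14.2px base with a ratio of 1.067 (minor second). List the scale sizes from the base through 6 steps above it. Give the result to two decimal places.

Step 0: 14.2px
Step 1: 14.2 × 1.067 = 15.15
Step 2: 14.2 × 1.067² = 16.17
Step 3: 14.2 × 1.067³ = 17.25
Step 4: 14.2 × 1.067⁴ = 18.41
Step 5: 14.2 × 1.067⁵ = 19.64
Step 6: 14.2 × 1.067⁶ = 20.95

14.20px, 15.15px, 16.17px, 17.25px, 18.41px, 19.64px, 20.95px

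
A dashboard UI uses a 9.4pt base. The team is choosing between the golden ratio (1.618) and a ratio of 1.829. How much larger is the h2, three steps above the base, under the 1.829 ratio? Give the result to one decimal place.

Golden ratio: 9.4 × 1.618³ = 39.817pt
At 1.829: 9.4 × 1.829³ = 57.513pt
Difference: 57.513 − 39.817 = 17.696pt

17.7pt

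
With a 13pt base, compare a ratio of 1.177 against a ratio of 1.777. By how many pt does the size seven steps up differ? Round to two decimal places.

686.69pt

At 1.177: 13.0 × 1.177⁷ = 40.6798pt
At 1.777: 13.0 × 1.777⁷ = 727.3699pt
Difference: 727.3699 − 40.6798 = 686.6901pt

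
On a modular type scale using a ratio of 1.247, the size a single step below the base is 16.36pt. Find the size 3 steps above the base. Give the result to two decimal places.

39.56pt

Moving from step -1 to step +3 is 4 steps up, so multiply by r⁴.
16.36 × 1.247⁴ = 16.36 × 2.41805 ≈ 39.559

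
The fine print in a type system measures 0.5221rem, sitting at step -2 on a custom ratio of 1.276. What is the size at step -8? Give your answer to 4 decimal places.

0.1210rem

The gap is -8 − (-2) = -6 steps, so the factor is 1.276^-6.
0.5221 ÷ 1.276⁶ = 0.5221 ÷ 4.31622 ≈ 0.1210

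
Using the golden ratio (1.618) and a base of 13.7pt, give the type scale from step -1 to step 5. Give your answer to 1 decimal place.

Step -1: 13.7 ÷ 1.618 = 8.5
Step 0: 13.7pt
Step 1: 13.7 × 1.618 = 22.2
Step 2: 13.7 × 1.618² = 35.9
Step 3: 13.7 × 1.618³ = 58.0
Step 4: 13.7 × 1.618⁴ = 93.9
Step 5: 13.7 × 1.618⁵ = 151.9

8.5pt, 13.7pt, 22.2pt, 35.9pt, 58.0pt, 93.9pt, 151.9pt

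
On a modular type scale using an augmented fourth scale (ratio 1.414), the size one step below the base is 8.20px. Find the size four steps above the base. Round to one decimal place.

Moving from step -1 to step +4 is 5 steps up, so multiply by r⁵.
8.20 × 1.414⁵ = 8.20 × 5.65258 ≈ 46.351

46.4px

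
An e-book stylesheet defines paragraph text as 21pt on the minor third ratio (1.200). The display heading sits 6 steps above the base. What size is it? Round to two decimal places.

21.0 × 1.200⁶ = 21.0 × 2.98598 ≈ 62.71

62.71pt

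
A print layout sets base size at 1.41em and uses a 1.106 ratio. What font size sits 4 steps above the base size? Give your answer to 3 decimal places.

2.110em

A modular type scale is a geometric sequence: sizeₙ = base × rⁿ.
1.41 × 1.106⁴ = 1.41 × 1.49631 ≈ 2.110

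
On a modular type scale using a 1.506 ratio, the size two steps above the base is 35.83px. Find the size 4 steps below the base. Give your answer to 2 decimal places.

The gap is -4 − (2) = -6 steps, so the factor is 1.506^-6.
35.83 ÷ 1.506⁶ = 35.83 ÷ 11.66675 ≈ 3.071

3.07px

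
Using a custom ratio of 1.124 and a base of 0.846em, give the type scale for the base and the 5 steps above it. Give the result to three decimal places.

0.846em, 0.951em, 1.069em, 1.201em, 1.350em, 1.518em

Step 0: 0.846em
Step 1: 0.846 × 1.124 = 0.951
Step 2: 0.846 × 1.124² = 1.069
Step 3: 0.846 × 1.124³ = 1.201
Step 4: 0.846 × 1.124⁴ = 1.350
Step 5: 0.846 × 1.124⁵ = 1.518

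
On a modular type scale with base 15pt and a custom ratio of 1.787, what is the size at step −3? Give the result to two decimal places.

A modular type scale is a geometric sequence: sizeₙ = base × rⁿ.
15.0 ÷ 1.787³ = 15.0 ÷ 5.70655 ≈ 2.63

2.63pt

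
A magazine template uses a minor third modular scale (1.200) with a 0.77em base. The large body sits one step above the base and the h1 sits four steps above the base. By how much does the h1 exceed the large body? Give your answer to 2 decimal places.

Step 1: 0.77 × 1.200 = 0.9240em
Step 4: 0.77 × 1.200⁴ = 1.5967em
Difference: 1.5967 − 0.9240 = 0.6727em

0.67em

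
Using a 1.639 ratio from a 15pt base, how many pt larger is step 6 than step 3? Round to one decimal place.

Step 3: 15.0 × 1.639³ = 66.043pt
Step 6: 15.0 × 1.639⁶ = 290.780pt
Difference: 290.780 − 66.043 = 224.737pt

224.7pt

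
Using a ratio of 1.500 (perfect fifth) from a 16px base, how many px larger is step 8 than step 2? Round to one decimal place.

374.1px

Step 2: 16.0 × 1.500² = 36.000px
Step 8: 16.0 × 1.500⁸ = 410.062px
Difference: 410.062 − 36.000 = 374.062px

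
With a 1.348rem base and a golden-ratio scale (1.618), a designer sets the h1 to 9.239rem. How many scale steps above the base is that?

1.618ⁿ = 9.239 / 1.348 = 6.8539
n = ln(6.8539) / ln(1.618) = 1.9248 / 0.4812 ≈ 4.00

4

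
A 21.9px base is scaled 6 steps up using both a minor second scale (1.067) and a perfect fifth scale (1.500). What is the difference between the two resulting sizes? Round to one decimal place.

Minor second: 21.9 × 1.067⁶ = 32.317px
Perfect fifth: 21.9 × 1.500⁶ = 249.455px
Difference: 249.455 − 32.317 = 217.138px

217.1px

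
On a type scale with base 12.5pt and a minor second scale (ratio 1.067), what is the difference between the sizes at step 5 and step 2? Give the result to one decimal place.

3.1pt

Step 2: 12.5 × 1.067² = 14.231pt
Step 5: 12.5 × 1.067⁵ = 17.287pt
Difference: 17.287 − 14.231 = 3.056pt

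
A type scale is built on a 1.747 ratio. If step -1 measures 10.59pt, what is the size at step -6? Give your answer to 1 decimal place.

0.7pt

10.59 ÷ 1.747⁵ = 10.59 ÷ 16.27288 ≈ 0.651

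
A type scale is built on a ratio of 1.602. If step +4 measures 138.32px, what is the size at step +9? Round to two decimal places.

138.32 × 1.602⁵ = 138.32 × 10.55146 ≈ 1459.478

1459.48px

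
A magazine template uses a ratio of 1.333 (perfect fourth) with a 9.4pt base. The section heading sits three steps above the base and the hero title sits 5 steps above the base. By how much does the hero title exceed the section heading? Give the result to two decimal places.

Step 3: 9.4 × 1.333³ = 22.2648pt
Step 5: 9.4 × 1.333⁵ = 39.5620pt
Difference: 39.5620 − 22.2648 = 17.2972pt

17.30pt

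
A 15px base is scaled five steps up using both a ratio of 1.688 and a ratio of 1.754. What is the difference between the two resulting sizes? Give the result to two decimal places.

At 1.688: 15.0 × 1.688⁵ = 205.5670px
At 1.754: 15.0 × 1.754⁵ = 249.0229px
Difference: 249.0229 − 205.5670 = 43.4559px

43.46px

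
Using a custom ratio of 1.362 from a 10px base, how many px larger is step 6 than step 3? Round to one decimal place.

38.6px

Step 3: 10.0 × 1.362³ = 25.266px
Step 6: 10.0 × 1.362⁶ = 63.836px
Difference: 63.836 − 25.266 = 38.570px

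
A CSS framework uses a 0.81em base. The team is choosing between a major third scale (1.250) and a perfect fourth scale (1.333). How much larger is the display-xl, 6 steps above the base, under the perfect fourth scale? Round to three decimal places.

1.454em

Major third: 0.81 × 1.250⁶ = 3.08990em
Perfect fourth: 0.81 × 1.333⁶ = 4.54429em
Difference: 4.54429 − 3.08990 = 1.45439em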